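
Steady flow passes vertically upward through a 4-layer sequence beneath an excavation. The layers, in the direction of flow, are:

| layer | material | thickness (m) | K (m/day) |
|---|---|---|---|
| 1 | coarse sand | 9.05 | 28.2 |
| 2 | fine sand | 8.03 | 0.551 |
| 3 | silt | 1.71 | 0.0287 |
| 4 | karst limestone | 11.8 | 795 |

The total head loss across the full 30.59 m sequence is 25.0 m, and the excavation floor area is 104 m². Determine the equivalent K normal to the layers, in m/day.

0.411

Flow is perpendicular to layering, so the layers act in series and the equivalent K is the thickness-weighted harmonic mean.
Total thickness L = 9.05 + 8.03 + 1.71 + 11.8 = 30.59 m.
Σ(b_i/K_i) = 9.05/28.2 + 8.03/0.551 + 1.71/0.0287 + 11.8/795 = 74.49 d.
K_eq = L / Σ(b_i/K_i) = 30.59 / 74.49 = 0.4107 m/day.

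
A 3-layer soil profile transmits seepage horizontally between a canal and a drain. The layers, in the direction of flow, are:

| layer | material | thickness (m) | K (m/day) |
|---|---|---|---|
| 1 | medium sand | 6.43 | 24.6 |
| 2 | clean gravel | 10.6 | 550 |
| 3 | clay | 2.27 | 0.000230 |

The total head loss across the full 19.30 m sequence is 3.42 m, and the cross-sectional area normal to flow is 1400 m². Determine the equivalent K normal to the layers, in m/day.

0.00196

Flow is perpendicular to layering, so the layers act in series and the equivalent K is the thickness-weighted harmonic mean.
Total thickness L = 6.43 + 10.6 + 2.27 = 19.30 m.
Σ(b_i/K_i) = 6.43/24.6 + 10.6/550 + 2.27/0.000230 = 9870 d.
K_eq = L / Σ(b_i/K_i) = 19.30 / 9870 = 0.001955 m/day.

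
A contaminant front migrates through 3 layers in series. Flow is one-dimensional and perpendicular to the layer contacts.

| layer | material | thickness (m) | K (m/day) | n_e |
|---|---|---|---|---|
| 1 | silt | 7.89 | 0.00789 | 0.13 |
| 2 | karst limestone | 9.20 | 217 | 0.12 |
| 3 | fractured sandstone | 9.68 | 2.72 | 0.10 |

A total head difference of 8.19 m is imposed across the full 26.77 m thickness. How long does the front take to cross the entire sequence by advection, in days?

380

With flow normal to the layers, continuity requires the same specific discharge q through every layer.
Σ(b_i/K_i) = 7.89/0.00789 + 9.20/217 + 9.68/2.72 = 1004 d.
q = Δh / Σ(b_i/K_i) = 8.19 / 1004 = 0.008161 m/day.
In each layer the seepage velocity is v_i = q/n_i, so the layer transit time is t_i = b_i·n_i / q:
  layer 1 (silt): t_1 = 7.89 × 0.13 / 0.008161 = 125.7 d
  layer 2 (karst limestone): t_2 = 9.20 × 0.12 / 0.008161 = 135.3 d
  layer 3 (fractured sandstone): t_3 = 9.68 × 0.10 / 0.008161 = 118.6 d
Total t = Σ t_i = 379.6 days.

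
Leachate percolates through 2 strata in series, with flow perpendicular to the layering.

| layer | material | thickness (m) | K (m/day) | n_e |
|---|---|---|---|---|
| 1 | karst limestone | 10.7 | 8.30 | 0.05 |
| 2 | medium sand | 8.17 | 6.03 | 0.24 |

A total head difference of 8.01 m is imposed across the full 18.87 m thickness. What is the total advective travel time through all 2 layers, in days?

0.824

With flow normal to the layers, continuity requires the same specific discharge q through every layer.
Σ(b_i/K_i) = 10.7/8.30 + 8.17/6.03 = 2.644 d.
q = Δh / Σ(b_i/K_i) = 8.01 / 2.644 = 3.029 m/day.
In each layer the seepage velocity is v_i = q/n_i, so the layer transit time is t_i = b_i·n_i / q:
  layer 1 (karst limestone): t_1 = 10.7 × 0.05 / 3.029 = 0.1766 d
  layer 2 (medium sand): t_2 = 8.17 × 0.24 / 3.029 = 0.6472 d
Total t = Σ t_i = 0.8238 days.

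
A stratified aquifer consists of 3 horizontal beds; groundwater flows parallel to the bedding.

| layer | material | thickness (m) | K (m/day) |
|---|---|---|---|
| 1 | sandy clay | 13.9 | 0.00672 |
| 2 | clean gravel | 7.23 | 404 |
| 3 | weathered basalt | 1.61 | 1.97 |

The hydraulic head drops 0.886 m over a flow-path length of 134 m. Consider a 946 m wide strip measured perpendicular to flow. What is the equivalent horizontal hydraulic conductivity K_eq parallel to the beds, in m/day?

Flow is parallel to layering, so each bed carries its own Darcy discharge and the transmissivities add.
Σ(K_i·b_i) = 0.00672×13.9 + 404×7.23 + 1.97×1.61 = 2924 m²/day.
Total thickness b = 22.74 m, so K_eq = Σ(K_i·b_i)/b = 128.6 m/day.

129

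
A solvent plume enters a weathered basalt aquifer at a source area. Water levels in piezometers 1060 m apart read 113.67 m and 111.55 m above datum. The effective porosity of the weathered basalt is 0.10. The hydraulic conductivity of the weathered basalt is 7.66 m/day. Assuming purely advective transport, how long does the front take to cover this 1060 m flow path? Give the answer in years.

18.9

Hydraulic gradient i = (113.67 − 111.55) / 1060 = 2.12 / 1060 = 0.002000.
Darcy flux q = K · i = 7.660 × 0.002000 = 0.01532 m/day.
Seepage velocity v = q / n_e = 0.01532 / 0.10 = 0.1532 m/day.
Travel time t = L / v = 1060 / 0.1532 = 6919 days = 18.94 years.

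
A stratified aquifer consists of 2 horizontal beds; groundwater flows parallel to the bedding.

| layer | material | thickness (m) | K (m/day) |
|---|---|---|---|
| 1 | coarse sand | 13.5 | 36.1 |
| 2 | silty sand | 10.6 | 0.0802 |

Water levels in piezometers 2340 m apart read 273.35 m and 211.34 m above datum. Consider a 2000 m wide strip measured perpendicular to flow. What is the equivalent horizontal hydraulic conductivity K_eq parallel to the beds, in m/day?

20.3

Flow is parallel to layering, so each bed carries its own Darcy discharge and the transmissivities add.
Σ(K_i·b_i) = 36.1×13.5 + 0.0802×10.6 = 488.2 m²/day.
Total thickness b = 24.10 m, so K_eq = Σ(K_i·b_i)/b = 20.26 m/day.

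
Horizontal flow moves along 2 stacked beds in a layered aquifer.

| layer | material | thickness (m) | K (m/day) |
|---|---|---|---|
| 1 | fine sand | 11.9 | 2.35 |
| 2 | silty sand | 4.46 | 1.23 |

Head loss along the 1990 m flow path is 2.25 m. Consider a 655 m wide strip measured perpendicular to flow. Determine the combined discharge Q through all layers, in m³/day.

24.8

Flow is parallel to layering, so each bed carries its own Darcy discharge and the transmissivities add.
Σ(K_i·b_i) = 2.35×11.9 + 1.23×4.46 = 33.45 m²/day.
Hydraulic gradient i = Δh / L = 2.25 / 1990 = 0.001131.
Q = Σ(K_i·b_i) · W · i = 33.45 × 655 × 0.001131 = 24.77 m³/day.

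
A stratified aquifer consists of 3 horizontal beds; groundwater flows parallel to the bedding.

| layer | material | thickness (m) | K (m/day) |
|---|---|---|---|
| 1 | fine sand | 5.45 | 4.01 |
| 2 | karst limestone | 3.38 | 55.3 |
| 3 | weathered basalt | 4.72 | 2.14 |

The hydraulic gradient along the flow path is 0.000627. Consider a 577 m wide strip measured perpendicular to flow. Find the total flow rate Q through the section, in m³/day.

79.2

Flow is parallel to layering, so each bed carries its own Darcy discharge and the transmissivities add.
Σ(K_i·b_i) = 4.01×5.45 + 55.3×3.38 + 2.14×4.72 = 218.9 m²/day.
Hydraulic gradient i = 0.000627.
Q = Σ(K_i·b_i) · W · i = 218.9 × 577 × 0.0006270 = 79.18 m³/day.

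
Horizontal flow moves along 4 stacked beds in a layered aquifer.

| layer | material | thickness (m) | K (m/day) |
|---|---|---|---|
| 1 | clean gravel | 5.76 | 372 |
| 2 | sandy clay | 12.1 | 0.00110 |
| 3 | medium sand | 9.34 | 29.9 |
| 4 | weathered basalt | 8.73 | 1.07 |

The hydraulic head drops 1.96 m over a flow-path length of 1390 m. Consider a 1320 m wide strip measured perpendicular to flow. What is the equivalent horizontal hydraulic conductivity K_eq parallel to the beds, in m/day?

67.7

Flow is parallel to layering, so each bed carries its own Darcy discharge and the transmissivities add.
Σ(K_i·b_i) = 372×5.76 + 0.00110×12.1 + 29.9×9.34 + 1.07×8.73 = 2431 m²/day.
Total thickness b = 35.93 m, so K_eq = Σ(K_i·b_i)/b = 67.67 m/day.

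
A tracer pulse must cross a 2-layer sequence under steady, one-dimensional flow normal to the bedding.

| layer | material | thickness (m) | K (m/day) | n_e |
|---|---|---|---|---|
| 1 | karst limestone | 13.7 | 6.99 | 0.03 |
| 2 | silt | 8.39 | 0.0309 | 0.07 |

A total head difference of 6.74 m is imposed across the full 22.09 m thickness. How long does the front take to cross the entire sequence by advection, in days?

With flow normal to the layers, continuity requires the same specific discharge q through every layer.
Σ(b_i/K_i) = 13.7/6.99 + 8.39/0.0309 = 273.5 d.
q = Δh / Σ(b_i/K_i) = 6.74 / 273.5 = 0.02465 m/day.
In each layer the seepage velocity is v_i = q/n_i, so the layer transit time is t_i = b_i·n_i / q:
  layer 1 (karst limestone): t_1 = 13.7 × 0.03 / 0.02465 = 16.68 d
  layer 2 (silt): t_2 = 8.39 × 0.07 / 0.02465 = 23.83 d
Total t = Σ t_i = 40.51 days.

40.5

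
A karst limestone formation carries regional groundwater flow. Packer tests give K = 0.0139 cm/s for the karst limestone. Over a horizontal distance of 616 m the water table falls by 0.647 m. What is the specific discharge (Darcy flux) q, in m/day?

Convert K: 0.0139 cm/s × 864 = 12.01 m/day.
Hydraulic gradient i = Δh / L = 0.647 / 616 = 0.001050.
Specific discharge q = K · i = 12.01 × 0.001050 = 0.01261 m/day.

0.0126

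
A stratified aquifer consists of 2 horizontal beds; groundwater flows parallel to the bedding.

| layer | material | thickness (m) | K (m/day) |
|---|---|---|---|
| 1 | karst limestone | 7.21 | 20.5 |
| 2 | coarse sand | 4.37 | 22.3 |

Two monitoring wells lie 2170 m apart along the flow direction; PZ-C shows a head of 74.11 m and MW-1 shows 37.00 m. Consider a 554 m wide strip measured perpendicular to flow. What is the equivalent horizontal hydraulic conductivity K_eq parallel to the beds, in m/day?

21.2

Flow is parallel to layering, so each bed carries its own Darcy discharge and the transmissivities add.
Σ(K_i·b_i) = 20.5×7.21 + 22.3×4.37 = 245.3 m²/day.
Total thickness b = 11.58 m, so K_eq = Σ(K_i·b_i)/b = 21.18 m/day.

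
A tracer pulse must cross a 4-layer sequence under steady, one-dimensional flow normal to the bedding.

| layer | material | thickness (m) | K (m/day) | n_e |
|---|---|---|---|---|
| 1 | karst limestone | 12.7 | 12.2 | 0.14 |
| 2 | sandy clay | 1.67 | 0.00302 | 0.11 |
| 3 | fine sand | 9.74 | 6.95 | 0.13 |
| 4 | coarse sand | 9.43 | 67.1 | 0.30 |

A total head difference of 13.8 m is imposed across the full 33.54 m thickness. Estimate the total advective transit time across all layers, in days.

244

With flow normal to the layers, continuity requires the same specific discharge q through every layer.
Σ(b_i/K_i) = 12.7/12.2 + 1.67/0.00302 + 9.74/6.95 + 9.43/67.1 = 555.6 d.
q = Δh / Σ(b_i/K_i) = 13.8 / 555.6 = 0.02484 m/day.
In each layer the seepage velocity is v_i = q/n_i, so the layer transit time is t_i = b_i·n_i / q:
  layer 1 (karst limestone): t_1 = 12.7 × 0.14 / 0.02484 = 71.58 d
  layer 2 (sandy clay): t_2 = 1.67 × 0.11 / 0.02484 = 7.395 d
  layer 3 (fine sand): t_3 = 9.74 × 0.13 / 0.02484 = 50.97 d
  layer 4 (coarse sand): t_4 = 9.43 × 0.30 / 0.02484 = 113.9 d
Total t = Σ t_i = 243.8 days.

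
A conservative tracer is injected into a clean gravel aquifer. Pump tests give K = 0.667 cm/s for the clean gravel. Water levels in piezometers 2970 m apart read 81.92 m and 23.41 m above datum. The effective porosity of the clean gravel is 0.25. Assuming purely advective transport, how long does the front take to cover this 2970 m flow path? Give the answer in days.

Convert K: 0.667 cm/s × 864 = 576.3 m/day.
Hydraulic gradient i = (81.92 − 23.41) / 2970 = 58.51 / 2970 = 0.01970.
Darcy flux q = K · i = 576.3 × 0.01970 = 11.35 m/day.
Seepage velocity v = q / n_e = 11.35 / 0.25 = 45.41 m/day.
Travel time t = L / v = 2970 / 45.41 = 65.40 days.

65.4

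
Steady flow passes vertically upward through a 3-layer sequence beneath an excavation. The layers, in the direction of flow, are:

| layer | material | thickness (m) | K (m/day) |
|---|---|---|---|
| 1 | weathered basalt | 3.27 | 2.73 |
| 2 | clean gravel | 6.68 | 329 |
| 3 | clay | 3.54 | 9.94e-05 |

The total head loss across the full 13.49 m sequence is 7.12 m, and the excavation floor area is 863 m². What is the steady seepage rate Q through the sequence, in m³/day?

0.173

Flow is perpendicular to layering, so the layers act in series and the equivalent K is the thickness-weighted harmonic mean.
Total thickness L = 3.27 + 6.68 + 3.54 = 13.49 m.
Σ(b_i/K_i) = 3.27/2.73 + 6.68/329 + 3.54/9.94e-05 = 35615 d.
K_eq = L / Σ(b_i/K_i) = 13.49 / 35615 = 0.0003788 m/day.
Q = K_eq · A · (Δh/L) = 0.0003788 × 863 × (7.12/13.49) = 0.1725 m³/day.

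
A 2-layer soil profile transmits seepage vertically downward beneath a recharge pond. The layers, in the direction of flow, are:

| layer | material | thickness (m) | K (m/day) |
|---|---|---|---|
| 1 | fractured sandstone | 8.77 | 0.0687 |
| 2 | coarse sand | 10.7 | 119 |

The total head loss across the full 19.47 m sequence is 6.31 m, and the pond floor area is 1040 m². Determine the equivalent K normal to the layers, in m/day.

Flow is perpendicular to layering, so the layers act in series and the equivalent K is the thickness-weighted harmonic mean.
Total thickness L = 8.77 + 10.7 = 19.47 m.
Σ(b_i/K_i) = 8.77/0.0687 + 10.7/119 = 127.7 d.
K_eq = L / Σ(b_i/K_i) = 19.47 / 127.7 = 0.1524 m/day.

0.152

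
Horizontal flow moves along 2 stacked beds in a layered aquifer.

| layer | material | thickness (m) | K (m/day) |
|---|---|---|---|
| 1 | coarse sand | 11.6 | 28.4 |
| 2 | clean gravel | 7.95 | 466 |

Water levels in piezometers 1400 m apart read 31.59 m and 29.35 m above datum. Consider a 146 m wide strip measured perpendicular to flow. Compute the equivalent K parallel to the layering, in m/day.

206

Flow is parallel to layering, so each bed carries its own Darcy discharge and the transmissivities add.
Σ(K_i·b_i) = 28.4×11.6 + 466×7.95 = 4034 m²/day.
Total thickness b = 19.55 m, so K_eq = Σ(K_i·b_i)/b = 206.3 m/day.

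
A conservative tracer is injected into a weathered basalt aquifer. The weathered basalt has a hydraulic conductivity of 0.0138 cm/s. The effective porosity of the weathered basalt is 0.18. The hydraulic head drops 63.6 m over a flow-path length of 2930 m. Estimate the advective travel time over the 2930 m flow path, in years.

Convert K: 0.0138 cm/s × 864 = 11.92 m/day.
Hydraulic gradient i = Δh / L = 63.6 / 2930 = 0.02171.
Darcy flux q = K · i = 11.92 × 0.02171 = 0.2588 m/day.
Seepage velocity v = q / n_e = 0.2588 / 0.18 = 1.438 m/day.
Travel time t = L / v = 2930 / 1.438 = 2038 days = 5.579 years.

5.58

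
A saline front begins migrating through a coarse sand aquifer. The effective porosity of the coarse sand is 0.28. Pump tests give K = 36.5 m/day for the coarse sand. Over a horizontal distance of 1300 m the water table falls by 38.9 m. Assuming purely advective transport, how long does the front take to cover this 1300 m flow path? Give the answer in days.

Hydraulic gradient i = Δh / L = 38.9 / 1300 = 0.02992.
Darcy flux q = K · i = 36.50 × 0.02992 = 1.092 m/day.
Seepage velocity v = q / n_e = 1.092 / 0.28 = 3.901 m/day.
Travel time t = L / v = 1300 / 3.901 = 333.3 days.

333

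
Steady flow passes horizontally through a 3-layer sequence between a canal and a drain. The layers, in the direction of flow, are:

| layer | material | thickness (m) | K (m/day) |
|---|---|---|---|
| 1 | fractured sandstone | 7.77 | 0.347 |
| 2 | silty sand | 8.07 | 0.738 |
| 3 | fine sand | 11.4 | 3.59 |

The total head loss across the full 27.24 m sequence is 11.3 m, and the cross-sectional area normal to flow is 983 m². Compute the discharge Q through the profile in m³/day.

Flow is perpendicular to layering, so the layers act in series and the equivalent K is the thickness-weighted harmonic mean.
Total thickness L = 7.77 + 8.07 + 11.4 = 27.24 m.
Σ(b_i/K_i) = 7.77/0.347 + 8.07/0.738 + 11.4/3.59 = 36.50 d.
K_eq = L / Σ(b_i/K_i) = 27.24 / 36.50 = 0.7463 m/day.
Q = K_eq · A · (Δh/L) = 0.7463 × 983 × (11.3/27.24) = 304.3 m³/day.

304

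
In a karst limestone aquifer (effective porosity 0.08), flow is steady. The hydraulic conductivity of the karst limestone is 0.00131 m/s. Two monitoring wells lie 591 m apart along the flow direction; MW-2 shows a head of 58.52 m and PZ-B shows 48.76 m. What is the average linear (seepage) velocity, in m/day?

23.4

Convert K: 0.00131 m/s × 86400 = 113.2 m/day.
Hydraulic gradient i = (58.52 − 48.76) / 591 = 9.76 / 591 = 0.01651.
Darcy flux q = K · i = 113.2 × 0.01651 = 1.869 m/day.
Seepage velocity v = q / n_e = 1.869 / 0.08 = 23.36 m/day.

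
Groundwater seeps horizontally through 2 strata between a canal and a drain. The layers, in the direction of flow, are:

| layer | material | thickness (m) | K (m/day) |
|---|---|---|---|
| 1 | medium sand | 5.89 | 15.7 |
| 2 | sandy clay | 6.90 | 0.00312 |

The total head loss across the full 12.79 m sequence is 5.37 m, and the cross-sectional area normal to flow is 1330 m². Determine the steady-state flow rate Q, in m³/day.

3.23

Flow is perpendicular to layering, so the layers act in series and the equivalent K is the thickness-weighted harmonic mean.
Total thickness L = 5.89 + 6.90 = 12.79 m.
Σ(b_i/K_i) = 5.89/15.7 + 6.90/0.00312 = 2212 d.
K_eq = L / Σ(b_i/K_i) = 12.79 / 2212 = 0.005782 m/day.
Q = K_eq · A · (Δh/L) = 0.005782 × 1330 × (5.37/12.79) = 3.229 m³/day.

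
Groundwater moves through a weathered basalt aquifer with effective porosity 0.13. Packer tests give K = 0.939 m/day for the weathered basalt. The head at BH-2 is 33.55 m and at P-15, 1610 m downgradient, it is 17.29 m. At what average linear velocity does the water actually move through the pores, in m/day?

0.0729

Hydraulic gradient i = (33.55 − 17.29) / 1610 = 16.26 / 1610 = 0.01010.
Darcy flux q = K · i = 0.9390 × 0.01010 = 0.009483 m/day.
Seepage velocity v = q / n_e = 0.009483 / 0.13 = 0.07295 m/day.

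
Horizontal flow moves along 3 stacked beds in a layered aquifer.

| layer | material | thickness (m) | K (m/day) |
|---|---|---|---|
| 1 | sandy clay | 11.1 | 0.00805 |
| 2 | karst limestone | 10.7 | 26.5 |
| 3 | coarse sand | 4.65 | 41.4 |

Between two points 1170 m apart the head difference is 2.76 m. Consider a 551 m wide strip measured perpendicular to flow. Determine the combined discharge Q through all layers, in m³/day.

619

Flow is parallel to layering, so each bed carries its own Darcy discharge and the transmissivities add.
Σ(K_i·b_i) = 0.00805×11.1 + 26.5×10.7 + 41.4×4.65 = 476.1 m²/day.
Hydraulic gradient i = Δh / L = 2.76 / 1170 = 0.002359.
Q = Σ(K_i·b_i) · W · i = 476.1 × 551 × 0.002359 = 618.9 m³/day.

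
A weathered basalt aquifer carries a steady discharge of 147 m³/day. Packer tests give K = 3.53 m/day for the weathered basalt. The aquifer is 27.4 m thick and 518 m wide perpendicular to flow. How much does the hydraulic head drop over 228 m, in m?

Cross-sectional area A = 518 × 27.4 = 14193 m².
From Q = K·A·i, i = Q / (K·A) = 147 / (3.530 × 14193) = 0.002934.
Head loss Δh = i · L = 0.002934 × 228 = 0.6690 m.

0.669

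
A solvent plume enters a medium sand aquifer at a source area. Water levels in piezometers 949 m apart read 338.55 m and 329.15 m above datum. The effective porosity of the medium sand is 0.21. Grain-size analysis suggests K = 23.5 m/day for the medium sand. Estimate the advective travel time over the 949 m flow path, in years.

Hydraulic gradient i = (338.55 − 329.15) / 949 = 9.4 / 949 = 0.009905.
Darcy flux q = K · i = 23.50 × 0.009905 = 0.2328 m/day.
Seepage velocity v = q / n_e = 0.2328 / 0.21 = 1.108 m/day.
Travel time t = L / v = 949 / 1.108 = 856.2 days = 2.344 years.

2.34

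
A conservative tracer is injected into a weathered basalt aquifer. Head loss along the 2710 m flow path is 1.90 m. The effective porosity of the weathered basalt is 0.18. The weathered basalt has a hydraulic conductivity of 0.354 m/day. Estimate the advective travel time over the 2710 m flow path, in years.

Hydraulic gradient i = Δh / L = 1.90 / 2710 = 0.0007011.
Darcy flux q = K · i = 0.3540 × 0.0007011 = 0.0002482 m/day.
Seepage velocity v = q / n_e = 0.0002482 / 0.18 = 0.001379 m/day.
Travel time t = L / v = 2710 / 0.001379 = 1.965e+06 days = 5381 years.

5380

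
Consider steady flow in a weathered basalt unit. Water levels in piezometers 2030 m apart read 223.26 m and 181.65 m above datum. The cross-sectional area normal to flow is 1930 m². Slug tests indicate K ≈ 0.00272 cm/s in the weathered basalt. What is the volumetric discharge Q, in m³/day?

Convert K: 0.00272 cm/s × 864 = 2.350 m/day.
Hydraulic gradient i = (223.26 − 181.65) / 2030 = 41.61 / 2030 = 0.02050.
Darcy's law: Q = K · A · i = 2.350 × 1930 × 0.02050 = 92.97 m³/day.

93.0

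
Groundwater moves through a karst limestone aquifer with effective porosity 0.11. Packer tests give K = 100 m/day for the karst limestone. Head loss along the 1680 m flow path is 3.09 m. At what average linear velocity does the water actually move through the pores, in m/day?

1.67

Hydraulic gradient i = Δh / L = 3.09 / 1680 = 0.001839.
Darcy flux q = K · i = 100.0 × 0.001839 = 0.1839 m/day.
Seepage velocity v = q / n_e = 0.1839 / 0.11 = 1.672 m/day.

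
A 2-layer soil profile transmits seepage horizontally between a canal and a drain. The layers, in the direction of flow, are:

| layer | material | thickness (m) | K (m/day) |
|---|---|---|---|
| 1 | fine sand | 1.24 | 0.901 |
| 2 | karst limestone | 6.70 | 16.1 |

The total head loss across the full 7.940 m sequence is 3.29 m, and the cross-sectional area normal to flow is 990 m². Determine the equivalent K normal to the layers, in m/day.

4.43

Flow is perpendicular to layering, so the layers act in series and the equivalent K is the thickness-weighted harmonic mean.
Total thickness L = 1.24 + 6.70 = 7.940 m.
Σ(b_i/K_i) = 1.24/0.901 + 6.70/16.1 = 1.792 d.
K_eq = L / Σ(b_i/K_i) = 7.940 / 1.792 = 4.430 m/day.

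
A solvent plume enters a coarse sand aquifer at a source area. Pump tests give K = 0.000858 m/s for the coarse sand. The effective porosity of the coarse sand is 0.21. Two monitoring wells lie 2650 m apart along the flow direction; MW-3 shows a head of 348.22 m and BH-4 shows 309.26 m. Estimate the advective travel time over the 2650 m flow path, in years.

Convert K: 0.000858 m/s × 86400 = 74.13 m/day.
Hydraulic gradient i = (348.22 − 309.26) / 2650 = 38.96 / 2650 = 0.01470.
Darcy flux q = K · i = 74.13 × 0.01470 = 1.090 m/day.
Seepage velocity v = q / n_e = 1.090 / 0.21 = 5.190 m/day.
Travel time t = L / v = 2650 / 5.190 = 510.6 days = 1.398 years.

1.40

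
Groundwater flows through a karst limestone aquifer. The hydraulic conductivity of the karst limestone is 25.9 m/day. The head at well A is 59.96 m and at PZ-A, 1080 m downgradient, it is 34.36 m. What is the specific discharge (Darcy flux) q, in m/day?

Hydraulic gradient i = (59.96 − 34.36) / 1080 = 25.6 / 1080 = 0.02370.
Specific discharge q = K · i = 25.90 × 0.02370 = 0.6139 m/day.

0.614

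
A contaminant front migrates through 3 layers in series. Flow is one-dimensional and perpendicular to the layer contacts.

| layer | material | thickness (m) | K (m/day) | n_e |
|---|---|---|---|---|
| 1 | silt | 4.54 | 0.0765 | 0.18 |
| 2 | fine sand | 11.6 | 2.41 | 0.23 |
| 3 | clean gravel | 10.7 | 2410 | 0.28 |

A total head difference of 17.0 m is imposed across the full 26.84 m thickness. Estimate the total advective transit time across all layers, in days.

24.5

With flow normal to the layers, continuity requires the same specific discharge q through every layer.
Σ(b_i/K_i) = 4.54/0.0765 + 11.6/2.41 + 10.7/2410 = 64.16 d.
q = Δh / Σ(b_i/K_i) = 17.0 / 64.16 = 0.2649 m/day.
In each layer the seepage velocity is v_i = q/n_i, so the layer transit time is t_i = b_i·n_i / q:
  layer 1 (silt): t_1 = 4.54 × 0.18 / 0.2649 = 3.084 d
  layer 2 (fine sand): t_2 = 11.6 × 0.23 / 0.2649 = 10.07 d
  layer 3 (clean gravel): t_3 = 10.7 × 0.28 / 0.2649 = 11.31 d
Total t = Σ t_i = 24.46 days.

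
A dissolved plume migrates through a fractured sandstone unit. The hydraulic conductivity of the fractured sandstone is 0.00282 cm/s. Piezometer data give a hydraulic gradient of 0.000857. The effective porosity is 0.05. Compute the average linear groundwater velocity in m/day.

Convert K: 0.00282 cm/s × 864 = 2.436 m/day.
Hydraulic gradient i = 0.000857.
Darcy flux q = K · i = 2.436 × 0.0008570 = 0.002088 m/day.
Seepage velocity v = q / n_e = 0.002088 / 0.05 = 0.04176 m/day.

0.0418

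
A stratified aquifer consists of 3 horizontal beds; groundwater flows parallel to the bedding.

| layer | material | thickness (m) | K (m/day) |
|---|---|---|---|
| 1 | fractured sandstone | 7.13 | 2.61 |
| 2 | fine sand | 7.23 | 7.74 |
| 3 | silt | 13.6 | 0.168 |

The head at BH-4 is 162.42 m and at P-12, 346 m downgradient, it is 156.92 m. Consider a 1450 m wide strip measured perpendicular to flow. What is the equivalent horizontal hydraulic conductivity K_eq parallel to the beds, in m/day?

2.75

Flow is parallel to layering, so each bed carries its own Darcy discharge and the transmissivities add.
Σ(K_i·b_i) = 2.61×7.13 + 7.74×7.23 + 0.168×13.6 = 76.85 m²/day.
Total thickness b = 27.96 m, so K_eq = Σ(K_i·b_i)/b = 2.749 m/day.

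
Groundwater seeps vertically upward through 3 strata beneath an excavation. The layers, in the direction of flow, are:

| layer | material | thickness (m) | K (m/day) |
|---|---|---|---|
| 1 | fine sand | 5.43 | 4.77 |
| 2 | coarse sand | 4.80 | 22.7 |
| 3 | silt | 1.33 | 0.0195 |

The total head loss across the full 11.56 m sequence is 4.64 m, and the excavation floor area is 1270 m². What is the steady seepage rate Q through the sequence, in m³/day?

84.7

Flow is perpendicular to layering, so the layers act in series and the equivalent K is the thickness-weighted harmonic mean.
Total thickness L = 5.43 + 4.80 + 1.33 = 11.56 m.
Σ(b_i/K_i) = 5.43/4.77 + 4.80/22.7 + 1.33/0.0195 = 69.55 d.
K_eq = L / Σ(b_i/K_i) = 11.56 / 69.55 = 0.1662 m/day.
Q = K_eq · A · (Δh/L) = 0.1662 × 1270 × (4.64/11.56) = 84.72 m³/day.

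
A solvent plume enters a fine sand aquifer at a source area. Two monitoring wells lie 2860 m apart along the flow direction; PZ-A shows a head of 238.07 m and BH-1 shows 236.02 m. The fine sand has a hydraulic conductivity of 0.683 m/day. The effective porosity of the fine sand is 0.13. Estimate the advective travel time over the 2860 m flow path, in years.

2080

Hydraulic gradient i = (238.07 − 236.02) / 2860 = 2.05 / 2860 = 0.0007168.
Darcy flux q = K · i = 0.6830 × 0.0007168 = 0.0004896 m/day.
Seepage velocity v = q / n_e = 0.0004896 / 0.13 = 0.003766 m/day.
Travel time t = L / v = 2860 / 0.003766 = 7.595e+05 days = 2079 years.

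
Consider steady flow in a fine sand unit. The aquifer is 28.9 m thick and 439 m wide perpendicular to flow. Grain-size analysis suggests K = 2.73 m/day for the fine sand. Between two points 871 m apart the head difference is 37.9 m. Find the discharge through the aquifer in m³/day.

Cross-sectional area A = 439 × 28.9 = 12687 m².
Hydraulic gradient i = Δh / L = 37.9 / 871 = 0.04351.
Darcy's law: Q = K · A · i = 2.730 × 12687 × 0.04351 = 1507 m³/day.

1510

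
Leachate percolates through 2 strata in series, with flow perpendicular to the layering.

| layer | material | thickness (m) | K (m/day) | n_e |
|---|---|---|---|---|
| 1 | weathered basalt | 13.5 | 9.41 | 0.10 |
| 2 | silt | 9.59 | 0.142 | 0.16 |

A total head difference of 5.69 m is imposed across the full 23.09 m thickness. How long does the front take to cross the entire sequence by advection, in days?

35.0

With flow normal to the layers, continuity requires the same specific discharge q through every layer.
Σ(b_i/K_i) = 13.5/9.41 + 9.59/0.142 = 68.97 d.
q = Δh / Σ(b_i/K_i) = 5.69 / 68.97 = 0.08250 m/day.
In each layer the seepage velocity is v_i = q/n_i, so the layer transit time is t_i = b_i·n_i / q:
  layer 1 (weathered basalt): t_1 = 13.5 × 0.10 / 0.08250 = 16.36 d
  layer 2 (silt): t_2 = 9.59 × 0.16 / 0.08250 = 18.60 d
Total t = Σ t_i = 34.96 days.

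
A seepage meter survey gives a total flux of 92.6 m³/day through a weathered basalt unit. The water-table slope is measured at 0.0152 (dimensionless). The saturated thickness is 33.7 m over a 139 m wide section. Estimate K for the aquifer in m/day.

1.30

Cross-sectional area A = 139 × 33.7 = 4684 m².
Hydraulic gradient i = 0.0152.
From Q = K·A·i, K = Q / (A·i) = 92.6 / (4684 × 0.01520) = 1.301 m/day.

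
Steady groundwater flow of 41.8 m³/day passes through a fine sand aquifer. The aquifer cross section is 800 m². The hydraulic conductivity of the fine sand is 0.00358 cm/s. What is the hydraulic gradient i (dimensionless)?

0.0169

Convert K: 0.00358 cm/s × 864 = 3.093 m/day.
From Q = K·A·i, i = Q / (K·A) = 41.8 / (3.093 × 800.0) = 0.01689.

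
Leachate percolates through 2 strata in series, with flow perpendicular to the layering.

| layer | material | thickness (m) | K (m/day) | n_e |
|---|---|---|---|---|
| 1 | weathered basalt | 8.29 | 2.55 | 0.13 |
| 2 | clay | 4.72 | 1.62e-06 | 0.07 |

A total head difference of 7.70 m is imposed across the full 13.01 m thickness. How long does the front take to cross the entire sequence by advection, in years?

1460

With flow normal to the layers, continuity requires the same specific discharge q through every layer.
Σ(b_i/K_i) = 8.29/2.55 + 4.72/1.62e-06 = 2.914e+06 d.
q = Δh / Σ(b_i/K_i) = 7.70 / 2.914e+06 = 2.643e-06 m/day.
In each layer the seepage velocity is v_i = q/n_i, so the layer transit time is t_i = b_i·n_i / q:
  layer 1 (weathered basalt): t_1 = 8.29 × 0.13 / 2.643e-06 = 4.078e+05 d
  layer 2 (clay): t_2 = 4.72 × 0.07 / 2.643e-06 = 1.250e+05 d
Total t = Σ t_i = 5.328e+05 days = 1459 years.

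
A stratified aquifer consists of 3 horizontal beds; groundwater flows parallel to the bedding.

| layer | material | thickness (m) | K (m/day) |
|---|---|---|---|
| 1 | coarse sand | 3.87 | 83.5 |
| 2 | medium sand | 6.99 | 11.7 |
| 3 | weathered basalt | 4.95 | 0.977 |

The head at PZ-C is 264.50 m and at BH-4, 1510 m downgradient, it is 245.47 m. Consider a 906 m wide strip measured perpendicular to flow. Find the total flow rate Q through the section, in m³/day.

4680

Flow is parallel to layering, so each bed carries its own Darcy discharge and the transmissivities add.
Σ(K_i·b_i) = 83.5×3.87 + 11.7×6.99 + 0.977×4.95 = 409.8 m²/day.
Hydraulic gradient i = (264.50 − 245.47) / 1510 = 19.03 / 1510 = 0.01260.
Q = Σ(K_i·b_i) · W · i = 409.8 × 906 × 0.01260 = 4679 m³/day.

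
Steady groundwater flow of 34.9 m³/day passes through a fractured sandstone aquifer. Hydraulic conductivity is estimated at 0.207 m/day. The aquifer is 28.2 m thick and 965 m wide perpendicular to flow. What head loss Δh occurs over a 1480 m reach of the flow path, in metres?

Cross-sectional area A = 965 × 28.2 = 27213 m².
From Q = K·A·i, i = Q / (K·A) = 34.9 / (0.2070 × 27213) = 0.006196.
Head loss Δh = i · L = 0.006196 × 1480 = 9.169 m.

9.17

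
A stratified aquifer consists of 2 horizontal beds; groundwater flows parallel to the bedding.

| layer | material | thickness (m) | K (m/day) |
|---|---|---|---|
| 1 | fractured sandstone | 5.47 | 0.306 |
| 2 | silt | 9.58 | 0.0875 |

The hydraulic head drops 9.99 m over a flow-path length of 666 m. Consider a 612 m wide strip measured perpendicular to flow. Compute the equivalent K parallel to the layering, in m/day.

Flow is parallel to layering, so each bed carries its own Darcy discharge and the transmissivities add.
Σ(K_i·b_i) = 0.306×5.47 + 0.0875×9.58 = 2.512 m²/day.
Total thickness b = 15.05 m, so K_eq = Σ(K_i·b_i)/b = 0.1669 m/day.

0.167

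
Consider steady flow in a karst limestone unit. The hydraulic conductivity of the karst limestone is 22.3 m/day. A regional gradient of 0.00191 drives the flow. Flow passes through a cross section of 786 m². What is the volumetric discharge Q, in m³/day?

Hydraulic gradient i = 0.00191.
Darcy's law: Q = K · A · i = 22.30 × 786.0 × 0.001910 = 33.48 m³/day.

33.5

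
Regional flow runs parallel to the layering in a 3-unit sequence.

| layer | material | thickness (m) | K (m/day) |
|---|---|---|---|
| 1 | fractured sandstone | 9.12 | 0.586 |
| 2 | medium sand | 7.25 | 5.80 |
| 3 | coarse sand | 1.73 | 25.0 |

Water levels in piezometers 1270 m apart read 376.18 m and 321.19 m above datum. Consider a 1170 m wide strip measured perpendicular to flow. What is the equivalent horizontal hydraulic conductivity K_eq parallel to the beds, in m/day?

Flow is parallel to layering, so each bed carries its own Darcy discharge and the transmissivities add.
Σ(K_i·b_i) = 0.586×9.12 + 5.80×7.25 + 25.0×1.73 = 90.64 m²/day.
Total thickness b = 18.10 m, so K_eq = Σ(K_i·b_i)/b = 5.008 m/day.

5.01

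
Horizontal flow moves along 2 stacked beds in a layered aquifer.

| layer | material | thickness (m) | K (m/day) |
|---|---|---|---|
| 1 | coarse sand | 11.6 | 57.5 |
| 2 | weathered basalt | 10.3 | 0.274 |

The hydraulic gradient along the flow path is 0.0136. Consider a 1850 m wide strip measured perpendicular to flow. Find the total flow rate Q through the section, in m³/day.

16900

Flow is parallel to layering, so each bed carries its own Darcy discharge and the transmissivities add.
Σ(K_i·b_i) = 57.5×11.6 + 0.274×10.3 = 669.8 m²/day.
Hydraulic gradient i = 0.0136.
Q = Σ(K_i·b_i) · W · i = 669.8 × 1850 × 0.01360 = 16853 m³/day.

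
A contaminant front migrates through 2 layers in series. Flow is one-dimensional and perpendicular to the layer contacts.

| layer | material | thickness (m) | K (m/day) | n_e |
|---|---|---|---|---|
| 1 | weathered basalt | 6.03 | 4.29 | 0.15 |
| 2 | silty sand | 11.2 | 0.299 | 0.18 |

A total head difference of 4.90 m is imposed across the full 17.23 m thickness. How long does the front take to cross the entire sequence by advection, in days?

23.2

With flow normal to the layers, continuity requires the same specific discharge q through every layer.
Σ(b_i/K_i) = 6.03/4.29 + 11.2/0.299 = 38.86 d.
q = Δh / Σ(b_i/K_i) = 4.90 / 38.86 = 0.1261 m/day.
In each layer the seepage velocity is v_i = q/n_i, so the layer transit time is t_i = b_i·n_i / q:
  layer 1 (weathered basalt): t_1 = 6.03 × 0.15 / 0.1261 = 7.174 d
  layer 2 (silty sand): t_2 = 11.2 × 0.18 / 0.1261 = 15.99 d
Total t = Σ t_i = 23.16 days.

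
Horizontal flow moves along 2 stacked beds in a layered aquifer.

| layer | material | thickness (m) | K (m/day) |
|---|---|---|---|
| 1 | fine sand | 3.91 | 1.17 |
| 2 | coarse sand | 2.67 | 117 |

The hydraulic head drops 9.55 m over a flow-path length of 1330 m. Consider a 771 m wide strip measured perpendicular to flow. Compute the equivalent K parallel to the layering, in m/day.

48.2

Flow is parallel to layering, so each bed carries its own Darcy discharge and the transmissivities add.
Σ(K_i·b_i) = 1.17×3.91 + 117×2.67 = 317.0 m²/day.
Total thickness b = 6.580 m, so K_eq = Σ(K_i·b_i)/b = 48.17 m/day.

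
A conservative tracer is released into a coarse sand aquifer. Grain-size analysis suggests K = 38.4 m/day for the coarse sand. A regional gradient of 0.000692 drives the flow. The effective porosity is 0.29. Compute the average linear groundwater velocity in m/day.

Hydraulic gradient i = 0.000692.
Darcy flux q = K · i = 38.40 × 0.0006920 = 0.02657 m/day.
Seepage velocity v = q / n_e = 0.02657 / 0.29 = 0.09163 m/day.

0.0916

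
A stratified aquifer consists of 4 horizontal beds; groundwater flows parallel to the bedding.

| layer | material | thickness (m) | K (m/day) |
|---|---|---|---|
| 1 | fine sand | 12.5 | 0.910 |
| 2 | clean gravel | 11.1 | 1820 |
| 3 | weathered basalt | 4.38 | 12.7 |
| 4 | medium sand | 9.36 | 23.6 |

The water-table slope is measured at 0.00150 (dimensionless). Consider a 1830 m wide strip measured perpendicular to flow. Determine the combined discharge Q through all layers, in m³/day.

Flow is parallel to layering, so each bed carries its own Darcy discharge and the transmissivities add.
Σ(K_i·b_i) = 0.910×12.5 + 1820×11.1 + 12.7×4.38 + 23.6×9.36 = 20490 m²/day.
Hydraulic gradient i = 0.00150.
Q = Σ(K_i·b_i) · W · i = 20490 × 1830 × 0.001500 = 56245 m³/day.

56200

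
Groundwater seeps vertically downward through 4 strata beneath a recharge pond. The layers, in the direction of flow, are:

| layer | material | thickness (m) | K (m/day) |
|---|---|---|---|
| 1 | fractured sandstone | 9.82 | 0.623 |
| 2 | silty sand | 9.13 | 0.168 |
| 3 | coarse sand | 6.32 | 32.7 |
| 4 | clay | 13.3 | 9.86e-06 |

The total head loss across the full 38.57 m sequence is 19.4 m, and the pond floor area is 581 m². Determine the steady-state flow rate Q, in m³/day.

0.00836

Flow is perpendicular to layering, so the layers act in series and the equivalent K is the thickness-weighted harmonic mean.
Total thickness L = 9.82 + 9.13 + 6.32 + 13.3 = 38.57 m.
Σ(b_i/K_i) = 9.82/0.623 + 9.13/0.168 + 6.32/32.7 + 13.3/9.86e-06 = 1.349e+06 d.
K_eq = L / Σ(b_i/K_i) = 38.57 / 1.349e+06 = 2.859e-05 m/day.
Q = K_eq · A · (Δh/L) = 2.859e-05 × 581 × (19.4/38.57) = 0.008356 m³/day.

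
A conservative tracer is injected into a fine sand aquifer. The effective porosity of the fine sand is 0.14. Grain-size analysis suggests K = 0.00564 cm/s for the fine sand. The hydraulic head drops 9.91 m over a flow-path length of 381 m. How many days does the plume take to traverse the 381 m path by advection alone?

421

Convert K: 0.00564 cm/s × 864 = 4.873 m/day.
Hydraulic gradient i = Δh / L = 9.91 / 381 = 0.02601.
Darcy flux q = K · i = 4.873 × 0.02601 = 0.1267 m/day.
Seepage velocity v = q / n_e = 0.1267 / 0.14 = 0.9053 m/day.
Travel time t = L / v = 381 / 0.9053 = 420.8 days.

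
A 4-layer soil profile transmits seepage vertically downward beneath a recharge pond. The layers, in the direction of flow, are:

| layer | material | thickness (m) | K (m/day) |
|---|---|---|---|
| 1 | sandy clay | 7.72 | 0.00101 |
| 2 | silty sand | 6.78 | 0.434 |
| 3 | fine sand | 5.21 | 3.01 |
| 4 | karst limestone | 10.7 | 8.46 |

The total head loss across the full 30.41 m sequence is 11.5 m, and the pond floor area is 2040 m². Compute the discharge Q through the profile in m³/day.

Flow is perpendicular to layering, so the layers act in series and the equivalent K is the thickness-weighted harmonic mean.
Total thickness L = 7.72 + 6.78 + 5.21 + 10.7 = 30.41 m.
Σ(b_i/K_i) = 7.72/0.00101 + 6.78/0.434 + 5.21/3.01 + 10.7/8.46 = 7662 d.
K_eq = L / Σ(b_i/K_i) = 30.41 / 7662 = 0.003969 m/day.
Q = K_eq · A · (Δh/L) = 0.003969 × 2040 × (11.5/30.41) = 3.062 m³/day.

3.06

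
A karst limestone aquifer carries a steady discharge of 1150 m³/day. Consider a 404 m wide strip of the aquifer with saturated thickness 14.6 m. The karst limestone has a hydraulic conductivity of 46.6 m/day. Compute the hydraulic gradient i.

0.00418

Cross-sectional area A = 404 × 14.6 = 5898 m².
From Q = K·A·i, i = Q / (K·A) = 1150 / (46.60 × 5898) = 0.004184.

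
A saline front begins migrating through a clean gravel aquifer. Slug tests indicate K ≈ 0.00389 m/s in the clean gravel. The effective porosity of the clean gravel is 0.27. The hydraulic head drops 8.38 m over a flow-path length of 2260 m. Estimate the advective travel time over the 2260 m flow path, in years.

1.34

Convert K: 0.00389 m/s × 86400 = 336.1 m/day.
Hydraulic gradient i = Δh / L = 8.38 / 2260 = 0.003708.
Darcy flux q = K · i = 336.1 × 0.003708 = 1.246 m/day.
Seepage velocity v = q / n_e = 1.246 / 0.27 = 4.616 m/day.
Travel time t = L / v = 2260 / 4.616 = 489.6 days = 1.341 years.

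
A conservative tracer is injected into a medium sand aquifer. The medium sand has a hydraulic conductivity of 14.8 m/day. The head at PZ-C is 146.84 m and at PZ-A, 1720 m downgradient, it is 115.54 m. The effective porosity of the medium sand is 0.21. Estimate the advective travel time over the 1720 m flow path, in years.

Hydraulic gradient i = (146.84 − 115.54) / 1720 = 31.3 / 1720 = 0.01820.
Darcy flux q = K · i = 14.80 × 0.01820 = 0.2693 m/day.
Seepage velocity v = q / n_e = 0.2693 / 0.21 = 1.283 m/day.
Travel time t = L / v = 1720 / 1.283 = 1341 days = 3.672 years.

3.67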